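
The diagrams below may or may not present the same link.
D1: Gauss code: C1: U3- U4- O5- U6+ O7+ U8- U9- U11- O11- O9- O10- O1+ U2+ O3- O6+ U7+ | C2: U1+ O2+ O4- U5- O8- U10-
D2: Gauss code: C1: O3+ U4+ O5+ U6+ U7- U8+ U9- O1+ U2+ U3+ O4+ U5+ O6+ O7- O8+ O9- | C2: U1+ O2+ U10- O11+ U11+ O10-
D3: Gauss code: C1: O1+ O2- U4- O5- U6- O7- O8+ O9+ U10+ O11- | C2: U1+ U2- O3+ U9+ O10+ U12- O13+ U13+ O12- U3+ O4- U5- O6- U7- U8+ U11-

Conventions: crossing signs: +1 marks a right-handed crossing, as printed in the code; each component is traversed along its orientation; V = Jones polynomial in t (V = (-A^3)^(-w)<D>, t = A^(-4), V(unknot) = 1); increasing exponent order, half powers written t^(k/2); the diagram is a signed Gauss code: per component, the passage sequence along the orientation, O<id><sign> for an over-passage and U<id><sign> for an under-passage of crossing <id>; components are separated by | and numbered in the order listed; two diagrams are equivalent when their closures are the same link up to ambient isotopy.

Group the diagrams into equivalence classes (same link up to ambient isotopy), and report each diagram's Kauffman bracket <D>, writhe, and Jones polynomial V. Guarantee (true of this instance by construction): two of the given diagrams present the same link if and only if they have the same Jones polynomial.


classes: {D1} | {D2} | {D3}
V(D1) = -t^(-5/2) - t^(-1/2)  [11 crossings, <D> = A^-7 + A, w = -3]
V(D2) = -t^(3/2) - 2t^(7/2) + t^(9/2) - t^(11/2) + t^(13/2)  (w +5, c 11, <D> = -A^-11 + A^-7 - A^-3 + 2A + A^9)
V(D3) = -t^(-9/2) + 2t^(-7/2) - 3t^(-5/2) + 3t^(-3/2) - 4t^(-1/2) + 2t^(1/2) - 2t^(3/2) + t^(5/2)  [13 crossings, <D> = -A^-13 + 2A^-9 - 2A^-5 + 4A^-1 - 3A^3 + 3A^7 - 2A^11 + A^15, w = -1]
note: comparing 3 Jones polynomials yields 3 groups


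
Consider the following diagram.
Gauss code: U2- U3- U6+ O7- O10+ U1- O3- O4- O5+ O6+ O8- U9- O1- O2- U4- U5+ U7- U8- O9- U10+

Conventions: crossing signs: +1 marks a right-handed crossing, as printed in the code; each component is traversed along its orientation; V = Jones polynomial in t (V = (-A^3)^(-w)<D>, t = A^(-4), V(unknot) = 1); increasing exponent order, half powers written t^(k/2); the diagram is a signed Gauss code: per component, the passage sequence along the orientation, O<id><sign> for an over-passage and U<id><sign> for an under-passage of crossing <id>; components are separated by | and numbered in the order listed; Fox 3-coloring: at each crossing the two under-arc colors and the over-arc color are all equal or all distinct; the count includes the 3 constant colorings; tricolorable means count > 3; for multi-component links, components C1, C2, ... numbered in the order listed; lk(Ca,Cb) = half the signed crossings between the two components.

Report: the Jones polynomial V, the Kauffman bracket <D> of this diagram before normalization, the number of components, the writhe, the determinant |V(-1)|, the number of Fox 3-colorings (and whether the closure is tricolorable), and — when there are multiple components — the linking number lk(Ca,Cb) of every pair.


V = -t^-6 + t^-5 - t^-4 + 2t^-3 - t^-2 + t^-1
<D> = A^-8 - A^-4 + 2 - A^4 + A^8 - A^12 (w = -4)
1 component over 10 crossings, w = -4
3 Fox colorings among 3^10, |V(-1)| = 7: not tricolorable
why: |V(-1)| = 7: so not tricolorable, since 3 does not divide 7


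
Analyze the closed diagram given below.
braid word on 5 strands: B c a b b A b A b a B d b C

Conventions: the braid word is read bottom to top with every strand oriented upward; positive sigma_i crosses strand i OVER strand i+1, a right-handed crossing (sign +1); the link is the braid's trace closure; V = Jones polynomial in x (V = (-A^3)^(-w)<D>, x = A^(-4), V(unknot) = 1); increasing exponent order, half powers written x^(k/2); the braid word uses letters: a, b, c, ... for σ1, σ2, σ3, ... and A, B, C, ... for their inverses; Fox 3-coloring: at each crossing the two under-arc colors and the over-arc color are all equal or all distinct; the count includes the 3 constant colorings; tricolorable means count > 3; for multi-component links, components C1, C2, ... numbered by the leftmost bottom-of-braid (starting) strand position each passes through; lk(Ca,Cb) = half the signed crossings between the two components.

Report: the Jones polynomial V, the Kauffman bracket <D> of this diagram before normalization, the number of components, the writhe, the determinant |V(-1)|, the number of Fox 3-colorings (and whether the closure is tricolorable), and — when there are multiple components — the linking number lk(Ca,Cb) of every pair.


V = 2x - 2x^2 + 3x^3 - 3x^4 + 2x^5 - 2x^6 + x^7
<D> = A^-16 - 2A^-12 + 2A^-8 - 3A^-4 + 3 - 2A^4 + 2A^8 (w = +4)
1 component over 14 crossings, w = +4
9 Fox colorings among 3^14, |V(-1)| = 15: tricolorable
why: the span of V is 6, forcing >= 6 crossings in any diagram


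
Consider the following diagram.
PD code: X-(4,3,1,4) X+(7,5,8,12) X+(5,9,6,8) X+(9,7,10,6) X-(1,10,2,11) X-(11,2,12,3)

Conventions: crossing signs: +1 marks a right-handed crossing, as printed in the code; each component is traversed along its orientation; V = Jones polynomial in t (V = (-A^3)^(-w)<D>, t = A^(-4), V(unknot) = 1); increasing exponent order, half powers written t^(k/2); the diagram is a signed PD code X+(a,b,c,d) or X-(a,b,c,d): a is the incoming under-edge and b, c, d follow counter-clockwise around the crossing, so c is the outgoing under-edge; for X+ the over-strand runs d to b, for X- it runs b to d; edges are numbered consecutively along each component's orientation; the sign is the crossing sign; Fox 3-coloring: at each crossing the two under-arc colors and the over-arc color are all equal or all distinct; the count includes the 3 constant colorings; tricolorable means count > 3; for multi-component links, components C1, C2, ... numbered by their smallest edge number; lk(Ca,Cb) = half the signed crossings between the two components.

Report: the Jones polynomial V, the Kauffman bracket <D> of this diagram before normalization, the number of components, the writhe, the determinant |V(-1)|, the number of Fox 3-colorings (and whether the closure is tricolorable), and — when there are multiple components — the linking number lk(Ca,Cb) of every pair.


V = -t^(-3/2) - 2t^(1/2) + t^(3/2) - t^(5/2) + t^(7/2)
<D> = A^-14 - A^-10 + A^-6 - 2A^-2 - A^6 (w = 0)
2 components over 6 crossings, w = 0
lk(C1,C2): -1
9 Fox colorings among 3^6, |V(-1)| = 6: tricolorable
why: the 1 component pair carries total linking -1


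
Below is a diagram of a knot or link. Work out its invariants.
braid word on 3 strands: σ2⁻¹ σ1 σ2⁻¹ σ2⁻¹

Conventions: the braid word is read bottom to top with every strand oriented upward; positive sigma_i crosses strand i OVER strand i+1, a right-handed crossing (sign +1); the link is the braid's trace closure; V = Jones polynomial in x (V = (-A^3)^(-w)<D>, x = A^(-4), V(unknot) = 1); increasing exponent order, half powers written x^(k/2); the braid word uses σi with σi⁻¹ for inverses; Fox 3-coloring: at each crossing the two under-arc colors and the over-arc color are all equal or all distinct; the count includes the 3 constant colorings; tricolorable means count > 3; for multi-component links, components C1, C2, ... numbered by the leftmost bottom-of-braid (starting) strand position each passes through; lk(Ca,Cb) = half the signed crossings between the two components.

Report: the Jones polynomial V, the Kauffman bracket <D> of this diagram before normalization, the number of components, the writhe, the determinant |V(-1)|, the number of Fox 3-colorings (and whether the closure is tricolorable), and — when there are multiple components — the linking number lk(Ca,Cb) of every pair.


V = -x^-4 + x^-3 + x^-1
<D> = A^-2 + A^6 - A^10 (w = -2)
1 component over 4 crossings, w = -2
9 Fox colorings among 3^4, |V(-1)| = 3: tricolorable
why: w = -2 (over 4 crossings) is diagram-only; (-A^3)^(2) removes it from V


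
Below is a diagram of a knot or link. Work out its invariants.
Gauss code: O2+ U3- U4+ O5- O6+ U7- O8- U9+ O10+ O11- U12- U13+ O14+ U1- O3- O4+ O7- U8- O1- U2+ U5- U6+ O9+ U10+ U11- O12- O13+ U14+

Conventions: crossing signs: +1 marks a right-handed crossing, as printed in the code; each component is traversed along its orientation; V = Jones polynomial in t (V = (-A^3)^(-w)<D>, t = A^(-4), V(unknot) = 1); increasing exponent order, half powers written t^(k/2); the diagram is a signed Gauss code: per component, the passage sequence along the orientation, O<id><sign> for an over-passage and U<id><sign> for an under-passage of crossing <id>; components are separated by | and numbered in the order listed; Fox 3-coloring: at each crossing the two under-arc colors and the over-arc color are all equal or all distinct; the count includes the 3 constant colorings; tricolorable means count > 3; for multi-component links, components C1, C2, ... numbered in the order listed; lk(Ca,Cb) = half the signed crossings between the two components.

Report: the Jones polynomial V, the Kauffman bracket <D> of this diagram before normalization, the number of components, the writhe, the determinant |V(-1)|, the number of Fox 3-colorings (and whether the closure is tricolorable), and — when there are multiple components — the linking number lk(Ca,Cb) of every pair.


Jones polynomial: V(t) = -t^-3 + 2t^-2 - 2t^-1 + 3 - 2t + 2t^2 - t^3
<D> = -A^-12 + 2A^-8 - 2A^-4 + 3 - 2A^4 + 2A^8 - A^12; writhe 0
components 1, writhe 0 (14 crossings)
3-colorings: 3 of 3^14, det 13 — not tricolorable
note: det 13 = |V(-1)|; not divisible by 3, so not tricolorable


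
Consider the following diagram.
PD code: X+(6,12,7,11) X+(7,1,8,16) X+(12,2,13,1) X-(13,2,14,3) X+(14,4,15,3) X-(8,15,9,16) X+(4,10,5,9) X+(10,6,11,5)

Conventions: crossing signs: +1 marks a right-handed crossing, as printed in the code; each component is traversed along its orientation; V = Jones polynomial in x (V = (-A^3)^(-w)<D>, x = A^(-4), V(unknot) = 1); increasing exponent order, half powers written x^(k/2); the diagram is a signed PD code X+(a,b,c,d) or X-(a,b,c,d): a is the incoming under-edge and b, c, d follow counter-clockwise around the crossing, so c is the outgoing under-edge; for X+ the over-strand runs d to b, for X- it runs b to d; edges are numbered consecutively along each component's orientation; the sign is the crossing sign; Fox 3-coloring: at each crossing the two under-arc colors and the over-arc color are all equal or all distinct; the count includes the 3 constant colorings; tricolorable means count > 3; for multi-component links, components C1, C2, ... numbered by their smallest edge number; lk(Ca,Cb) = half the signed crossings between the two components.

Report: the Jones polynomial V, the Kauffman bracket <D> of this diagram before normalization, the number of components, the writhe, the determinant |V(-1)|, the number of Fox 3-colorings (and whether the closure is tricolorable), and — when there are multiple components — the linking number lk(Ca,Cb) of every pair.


Jones polynomial: V(x) = x + x^3 - x^4
<D> = -A^-4 + 1 + A^8; writhe +4
components 1, writhe +4 (8 crossings)
3-colorings: 9 of 3^8, det 3 — tricolorable
note: det 3 = |V(-1)|; divisible by 3, so tricolorable


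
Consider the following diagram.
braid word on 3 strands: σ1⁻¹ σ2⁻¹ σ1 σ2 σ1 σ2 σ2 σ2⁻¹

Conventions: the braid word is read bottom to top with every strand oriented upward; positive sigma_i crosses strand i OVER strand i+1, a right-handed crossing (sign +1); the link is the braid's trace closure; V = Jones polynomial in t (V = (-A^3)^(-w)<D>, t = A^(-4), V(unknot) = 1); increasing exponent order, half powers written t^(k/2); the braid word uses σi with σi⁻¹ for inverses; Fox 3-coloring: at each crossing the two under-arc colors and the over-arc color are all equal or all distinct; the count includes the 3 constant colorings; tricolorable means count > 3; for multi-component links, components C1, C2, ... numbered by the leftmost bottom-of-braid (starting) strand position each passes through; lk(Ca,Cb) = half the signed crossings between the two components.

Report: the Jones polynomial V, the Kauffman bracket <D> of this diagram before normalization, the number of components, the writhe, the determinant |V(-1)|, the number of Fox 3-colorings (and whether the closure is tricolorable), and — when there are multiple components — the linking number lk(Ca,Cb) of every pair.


V(t) = 1 + t + t^2 + t^3
bracket: A^-6 + A^-2 + A^2 + A^6, w = +2
3 components, writhe +2, over 8 crossings
lk(C1,C2) = 0
linking number lk(C1,C3) = 0
lk(C2,C3): +1
det 0, colorings 9 of 3^8 — tricolorable
observation: det 0 = |V(-1)|; divisible by 3, so tricolorable


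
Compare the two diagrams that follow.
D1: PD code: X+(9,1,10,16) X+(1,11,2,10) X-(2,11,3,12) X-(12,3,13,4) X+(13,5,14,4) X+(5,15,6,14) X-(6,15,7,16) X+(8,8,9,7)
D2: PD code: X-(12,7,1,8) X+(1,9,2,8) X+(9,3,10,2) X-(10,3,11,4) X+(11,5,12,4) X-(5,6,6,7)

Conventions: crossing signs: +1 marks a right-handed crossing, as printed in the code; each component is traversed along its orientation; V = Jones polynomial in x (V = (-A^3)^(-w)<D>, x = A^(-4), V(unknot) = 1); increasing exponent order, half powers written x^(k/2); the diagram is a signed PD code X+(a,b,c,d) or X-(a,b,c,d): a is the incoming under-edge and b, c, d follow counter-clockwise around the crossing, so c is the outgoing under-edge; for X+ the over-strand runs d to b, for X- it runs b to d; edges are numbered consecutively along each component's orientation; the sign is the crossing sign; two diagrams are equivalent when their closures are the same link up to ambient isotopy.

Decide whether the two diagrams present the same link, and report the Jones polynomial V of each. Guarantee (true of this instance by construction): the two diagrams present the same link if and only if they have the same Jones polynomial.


equivalent: yes
D1 (bracket A^6; 8 crossings at w = +2): V = 1
D2 (bracket 1; 6 crossings at w = 0): V = 1
key observation: Reidemeister moves carry D1 (8 crossings) to D2 (6)


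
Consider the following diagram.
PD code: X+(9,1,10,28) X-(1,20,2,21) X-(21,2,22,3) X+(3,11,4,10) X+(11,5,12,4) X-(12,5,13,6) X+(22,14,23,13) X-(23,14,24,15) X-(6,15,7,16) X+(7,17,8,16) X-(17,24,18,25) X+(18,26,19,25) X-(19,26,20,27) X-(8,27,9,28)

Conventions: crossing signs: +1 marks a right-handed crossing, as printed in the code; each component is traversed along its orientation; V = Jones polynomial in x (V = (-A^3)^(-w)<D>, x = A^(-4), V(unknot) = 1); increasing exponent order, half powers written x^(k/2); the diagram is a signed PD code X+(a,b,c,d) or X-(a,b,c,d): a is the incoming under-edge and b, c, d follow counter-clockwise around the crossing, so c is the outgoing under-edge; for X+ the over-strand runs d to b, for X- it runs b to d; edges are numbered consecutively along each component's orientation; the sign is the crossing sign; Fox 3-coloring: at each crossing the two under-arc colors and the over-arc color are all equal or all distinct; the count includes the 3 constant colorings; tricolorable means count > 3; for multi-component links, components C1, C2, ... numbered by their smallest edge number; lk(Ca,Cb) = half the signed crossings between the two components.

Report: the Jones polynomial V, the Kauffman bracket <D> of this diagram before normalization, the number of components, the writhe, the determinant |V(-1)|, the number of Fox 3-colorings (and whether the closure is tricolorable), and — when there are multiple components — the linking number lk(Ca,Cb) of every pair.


V(x) = -x^-4 + x^-3 + x^-1
bracket: A^-2 + A^6 - A^10, w = -2
1 component, writhe -2, over 14 crossings
det 3, colorings 9 of 3^14 — tricolorable
observation: the span of V is 3, forcing >= 3 crossings in any diagram


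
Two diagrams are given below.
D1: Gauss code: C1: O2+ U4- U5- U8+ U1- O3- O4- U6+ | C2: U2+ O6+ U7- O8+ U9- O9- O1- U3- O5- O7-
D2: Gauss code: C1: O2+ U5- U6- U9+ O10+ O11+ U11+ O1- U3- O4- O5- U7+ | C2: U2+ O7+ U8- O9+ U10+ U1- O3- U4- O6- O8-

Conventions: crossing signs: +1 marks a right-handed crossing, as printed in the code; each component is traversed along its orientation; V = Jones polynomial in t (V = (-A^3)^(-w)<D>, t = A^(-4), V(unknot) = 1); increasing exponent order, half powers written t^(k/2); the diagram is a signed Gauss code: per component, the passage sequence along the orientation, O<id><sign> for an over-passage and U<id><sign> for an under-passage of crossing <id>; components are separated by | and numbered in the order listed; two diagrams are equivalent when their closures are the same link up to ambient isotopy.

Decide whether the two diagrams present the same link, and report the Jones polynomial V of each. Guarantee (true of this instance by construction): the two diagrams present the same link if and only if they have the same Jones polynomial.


equivalent: yes
D1 (bracket A^-15 - A^-11 + 2A^-7 - A^-3 + 2A - A^5; 9 crossings at w = -3): V = t^(-7/2) - 2t^(-5/2) + t^(-3/2) - 2t^(-1/2) + t^(1/2) - t^(3/2)
D2 (bracket A^-9 - A^-5 + 2A^-1 - A^3 + 2A^7 - A^11; 11 crossings at w = -1): V = t^(-7/2) - 2t^(-5/2) + t^(-3/2) - 2t^(-1/2) + t^(1/2) - t^(3/2)
key observation: one V(t) for all 2 diagrams — one class (guaranteed)


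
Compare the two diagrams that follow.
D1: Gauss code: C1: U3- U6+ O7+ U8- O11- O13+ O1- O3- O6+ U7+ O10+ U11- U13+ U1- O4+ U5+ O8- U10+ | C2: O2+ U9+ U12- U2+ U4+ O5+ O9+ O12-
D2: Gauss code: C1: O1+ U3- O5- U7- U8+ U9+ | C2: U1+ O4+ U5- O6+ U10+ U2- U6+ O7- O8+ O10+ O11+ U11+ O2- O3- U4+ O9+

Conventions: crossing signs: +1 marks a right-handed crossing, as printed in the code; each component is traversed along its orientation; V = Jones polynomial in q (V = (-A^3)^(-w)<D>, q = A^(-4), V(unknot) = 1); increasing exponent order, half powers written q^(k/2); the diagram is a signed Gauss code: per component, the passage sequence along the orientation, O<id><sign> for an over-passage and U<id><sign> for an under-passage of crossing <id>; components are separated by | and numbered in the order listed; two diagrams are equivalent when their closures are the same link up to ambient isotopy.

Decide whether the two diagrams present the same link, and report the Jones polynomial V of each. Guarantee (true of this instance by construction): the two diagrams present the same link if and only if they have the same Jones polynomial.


equivalent: no
D1 (bracket A^-9 - A^-5 + 2A^-1 - 2A^3 + 2A^7 - A^11 + A^15; 13 crossings at w = +3): V = -q^(-3/2) + q^(-1/2) - 2q^(1/2) + 2q^(3/2) - 2q^(5/2) + q^(7/2) - q^(9/2)
D2 (bracket -A^-5 + 2A^-1 - A^3 + 2A^7 - A^11 + A^15; 11 crossings at w = +3): V = -q^(-3/2) + q^(-1/2) - 2q^(1/2) + q^(3/2) - 2q^(5/2) + q^(7/2)
key observation: comparing 2 Jones polynomials yields 2 groups


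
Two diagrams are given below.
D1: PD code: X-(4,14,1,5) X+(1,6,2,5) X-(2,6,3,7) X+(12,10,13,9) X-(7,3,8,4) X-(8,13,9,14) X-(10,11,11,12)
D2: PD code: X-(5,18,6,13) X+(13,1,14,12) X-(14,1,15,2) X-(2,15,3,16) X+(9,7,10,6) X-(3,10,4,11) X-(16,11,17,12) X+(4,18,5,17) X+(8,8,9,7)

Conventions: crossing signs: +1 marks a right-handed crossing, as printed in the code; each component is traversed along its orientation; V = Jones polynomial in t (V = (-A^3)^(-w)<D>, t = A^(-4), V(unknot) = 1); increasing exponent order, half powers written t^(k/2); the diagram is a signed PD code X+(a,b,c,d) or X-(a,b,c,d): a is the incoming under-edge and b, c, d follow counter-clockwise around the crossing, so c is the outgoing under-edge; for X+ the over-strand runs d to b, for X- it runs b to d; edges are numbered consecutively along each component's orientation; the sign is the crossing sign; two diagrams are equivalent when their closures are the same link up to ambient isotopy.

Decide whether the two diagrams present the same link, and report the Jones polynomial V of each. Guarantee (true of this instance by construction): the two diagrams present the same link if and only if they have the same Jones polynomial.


equivalent: yes
D1 (bracket A^-7 + A; 7 crossings at w = -3): V = -t^(-5/2) - t^(-1/2)
D2 (bracket A^-1 + A^7; 9 crossings at w = -1): V = -t^(-5/2) - t^(-1/2)
key observation: all 2 diagrams share one V(t), hence one class


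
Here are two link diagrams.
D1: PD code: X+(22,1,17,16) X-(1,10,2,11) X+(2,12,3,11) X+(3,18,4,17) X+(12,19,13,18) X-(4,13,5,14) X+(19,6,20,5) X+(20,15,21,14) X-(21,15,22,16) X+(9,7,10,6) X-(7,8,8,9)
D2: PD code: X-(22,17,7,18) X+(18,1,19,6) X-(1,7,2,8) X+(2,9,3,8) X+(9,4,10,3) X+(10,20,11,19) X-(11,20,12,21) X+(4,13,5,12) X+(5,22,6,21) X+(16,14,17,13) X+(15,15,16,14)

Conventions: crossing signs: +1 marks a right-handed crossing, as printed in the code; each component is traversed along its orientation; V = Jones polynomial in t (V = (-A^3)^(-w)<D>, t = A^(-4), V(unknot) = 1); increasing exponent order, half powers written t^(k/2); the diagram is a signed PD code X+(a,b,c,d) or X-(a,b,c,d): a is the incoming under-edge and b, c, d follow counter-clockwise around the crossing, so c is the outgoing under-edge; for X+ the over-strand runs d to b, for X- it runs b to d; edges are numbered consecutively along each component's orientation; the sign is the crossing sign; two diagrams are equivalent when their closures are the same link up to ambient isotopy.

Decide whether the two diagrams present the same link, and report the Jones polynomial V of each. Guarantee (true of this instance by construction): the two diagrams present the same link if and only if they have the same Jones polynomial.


equivalent: yes
D1 (bracket A^-9 + A^-1 - A^3 + A^7; 11 crossings at w = +3): V = -t^(1/2) + t^(3/2) - t^(5/2) - t^(9/2)
D2 (bracket A^-3 + A^5 - A^9 + A^13; 11 crossings at w = +5): V = -t^(1/2) + t^(3/2) - t^(5/2) - t^(9/2)
key observation: all 2 diagrams share one V(t), hence one class


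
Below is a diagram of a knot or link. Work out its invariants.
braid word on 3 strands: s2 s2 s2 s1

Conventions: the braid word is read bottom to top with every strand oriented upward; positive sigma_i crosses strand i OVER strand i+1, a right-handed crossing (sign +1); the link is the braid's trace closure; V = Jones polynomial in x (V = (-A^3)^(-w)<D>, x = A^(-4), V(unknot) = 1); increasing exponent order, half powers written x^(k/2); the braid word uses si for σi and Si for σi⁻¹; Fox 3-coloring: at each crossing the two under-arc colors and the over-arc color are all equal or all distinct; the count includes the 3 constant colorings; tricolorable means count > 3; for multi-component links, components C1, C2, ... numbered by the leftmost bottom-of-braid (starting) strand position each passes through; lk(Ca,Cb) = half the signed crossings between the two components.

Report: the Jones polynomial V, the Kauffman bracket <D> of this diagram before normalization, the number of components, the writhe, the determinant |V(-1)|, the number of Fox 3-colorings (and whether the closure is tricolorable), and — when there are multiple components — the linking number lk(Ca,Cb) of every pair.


Jones polynomial: V(x) = x + x^3 - x^4
<D> = -A^-4 + 1 + A^8; writhe +4
components 1, writhe +4 (4 crossings)
3-colorings: 9 of 3^4, det 3 — tricolorable
note: w = +4 (over 4 crossings) is diagram-only; (-A^3)^(-4) removes it from V


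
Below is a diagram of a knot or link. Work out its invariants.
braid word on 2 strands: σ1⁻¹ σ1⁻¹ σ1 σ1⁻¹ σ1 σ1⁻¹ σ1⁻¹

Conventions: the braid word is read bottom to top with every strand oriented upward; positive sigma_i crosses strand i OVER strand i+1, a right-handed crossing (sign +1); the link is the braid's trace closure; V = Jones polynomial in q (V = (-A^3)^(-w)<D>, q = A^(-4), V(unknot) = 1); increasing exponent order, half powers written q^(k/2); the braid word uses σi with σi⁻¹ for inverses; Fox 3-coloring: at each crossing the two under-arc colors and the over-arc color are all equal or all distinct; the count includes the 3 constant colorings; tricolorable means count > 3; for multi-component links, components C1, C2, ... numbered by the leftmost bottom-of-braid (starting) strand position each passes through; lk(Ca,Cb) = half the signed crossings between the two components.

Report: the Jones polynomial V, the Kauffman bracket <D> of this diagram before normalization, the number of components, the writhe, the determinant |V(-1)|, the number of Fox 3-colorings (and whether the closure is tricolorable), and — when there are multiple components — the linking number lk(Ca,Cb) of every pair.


V(q) = -q^-4 + q^-3 + q^-1
bracket: -A^-5 - A^3 + A^7, w = -3
1 component, writhe -3, over 7 crossings
det 3, colorings 9 of 3^7 — tricolorable
observation: det 3 = |V(-1)|; divisible by 3, so tricolorable


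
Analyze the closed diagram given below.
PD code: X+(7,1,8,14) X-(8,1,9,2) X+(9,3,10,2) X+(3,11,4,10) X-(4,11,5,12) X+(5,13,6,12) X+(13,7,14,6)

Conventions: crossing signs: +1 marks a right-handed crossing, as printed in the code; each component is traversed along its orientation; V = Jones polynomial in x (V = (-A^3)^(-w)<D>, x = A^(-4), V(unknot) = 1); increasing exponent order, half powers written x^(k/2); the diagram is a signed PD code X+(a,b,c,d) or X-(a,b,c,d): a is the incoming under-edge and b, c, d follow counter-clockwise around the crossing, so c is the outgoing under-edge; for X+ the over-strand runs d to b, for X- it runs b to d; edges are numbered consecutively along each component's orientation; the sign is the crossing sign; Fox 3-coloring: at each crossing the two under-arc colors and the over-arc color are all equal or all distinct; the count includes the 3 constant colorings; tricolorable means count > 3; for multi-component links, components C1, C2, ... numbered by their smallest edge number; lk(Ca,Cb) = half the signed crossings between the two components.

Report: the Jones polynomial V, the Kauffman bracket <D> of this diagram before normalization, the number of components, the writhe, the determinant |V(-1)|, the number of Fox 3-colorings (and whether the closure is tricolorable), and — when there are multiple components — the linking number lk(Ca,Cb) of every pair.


V = x + x^3 - x^4
<D> = A^-7 - A^-3 - A^5 (w = +3)
1 component over 7 crossings, w = +3
9 Fox colorings among 3^7, |V(-1)| = 3: tricolorable
why: V spans 3 powers of x: at least 3 crossings in any diagram


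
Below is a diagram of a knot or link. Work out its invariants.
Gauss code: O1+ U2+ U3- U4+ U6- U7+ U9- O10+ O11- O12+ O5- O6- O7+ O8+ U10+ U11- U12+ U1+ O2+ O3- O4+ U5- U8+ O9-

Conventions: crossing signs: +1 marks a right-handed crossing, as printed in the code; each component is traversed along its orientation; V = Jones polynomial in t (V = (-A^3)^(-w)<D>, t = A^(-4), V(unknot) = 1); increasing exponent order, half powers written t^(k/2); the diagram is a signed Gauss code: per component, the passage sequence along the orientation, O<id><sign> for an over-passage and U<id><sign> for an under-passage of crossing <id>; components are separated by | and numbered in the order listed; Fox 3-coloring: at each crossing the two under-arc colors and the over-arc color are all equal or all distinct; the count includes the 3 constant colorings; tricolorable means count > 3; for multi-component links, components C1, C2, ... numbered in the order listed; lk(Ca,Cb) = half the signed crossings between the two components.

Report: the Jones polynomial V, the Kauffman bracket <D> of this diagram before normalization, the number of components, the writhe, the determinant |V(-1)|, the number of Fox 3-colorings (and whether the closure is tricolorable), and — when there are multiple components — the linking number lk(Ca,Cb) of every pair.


V = 1
<D> = A^6 (w = +2)
1 component over 12 crossings, w = +2
3 Fox colorings among 3^12, |V(-1)| = 1: not tricolorable
why: w = +2 (over 12 crossings) is diagram-only; (-A^3)^(-2) removes it from V


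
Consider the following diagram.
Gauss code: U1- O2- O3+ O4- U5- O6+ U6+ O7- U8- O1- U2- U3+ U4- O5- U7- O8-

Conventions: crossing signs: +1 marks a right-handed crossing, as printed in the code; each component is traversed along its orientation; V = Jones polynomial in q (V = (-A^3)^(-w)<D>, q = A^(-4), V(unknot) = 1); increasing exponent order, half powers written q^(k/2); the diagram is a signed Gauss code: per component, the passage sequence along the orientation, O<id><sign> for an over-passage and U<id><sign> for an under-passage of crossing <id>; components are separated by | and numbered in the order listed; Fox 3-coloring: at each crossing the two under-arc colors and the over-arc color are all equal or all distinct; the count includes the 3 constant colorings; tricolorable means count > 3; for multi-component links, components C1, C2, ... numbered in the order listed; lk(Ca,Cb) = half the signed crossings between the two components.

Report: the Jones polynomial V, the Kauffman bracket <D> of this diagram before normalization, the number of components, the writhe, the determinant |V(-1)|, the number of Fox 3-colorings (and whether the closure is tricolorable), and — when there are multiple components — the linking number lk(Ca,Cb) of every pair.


Jones polynomial: V(q) = -q^-7 + q^-6 - q^-5 + q^-4 + q^-2
<D> = A^-4 + A^4 - A^8 + A^12 - A^16; writhe -4
components 1, writhe -4 (8 crossings)
3-colorings: 3 of 3^8, det 5 — not tricolorable
note: w = -4 (over 8 crossings) is diagram-only; (-A^3)^(4) removes it from V


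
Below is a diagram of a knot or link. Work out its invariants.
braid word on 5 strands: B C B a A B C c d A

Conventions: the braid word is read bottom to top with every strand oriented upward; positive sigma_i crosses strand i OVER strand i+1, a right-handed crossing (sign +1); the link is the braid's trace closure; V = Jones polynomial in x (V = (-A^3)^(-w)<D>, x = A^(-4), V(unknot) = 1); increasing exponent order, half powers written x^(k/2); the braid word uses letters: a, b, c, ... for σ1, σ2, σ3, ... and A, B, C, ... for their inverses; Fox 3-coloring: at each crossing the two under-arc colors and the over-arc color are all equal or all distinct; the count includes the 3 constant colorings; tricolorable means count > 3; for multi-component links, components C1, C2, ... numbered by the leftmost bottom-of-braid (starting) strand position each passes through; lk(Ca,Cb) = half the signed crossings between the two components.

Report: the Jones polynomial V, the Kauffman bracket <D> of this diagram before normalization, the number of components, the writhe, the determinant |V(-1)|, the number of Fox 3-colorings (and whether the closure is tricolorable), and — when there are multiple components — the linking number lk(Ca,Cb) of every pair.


Jones polynomial: V(x) = -x^-4 + x^-3 + x^-1
<D> = A^-8 + 1 - A^4; writhe -4
components 1, writhe -4 (10 crossings)
3-colorings: 9 of 3^10, det 3 — tricolorable
note: the span of V is 3, forcing >= 3 crossings in any diagram


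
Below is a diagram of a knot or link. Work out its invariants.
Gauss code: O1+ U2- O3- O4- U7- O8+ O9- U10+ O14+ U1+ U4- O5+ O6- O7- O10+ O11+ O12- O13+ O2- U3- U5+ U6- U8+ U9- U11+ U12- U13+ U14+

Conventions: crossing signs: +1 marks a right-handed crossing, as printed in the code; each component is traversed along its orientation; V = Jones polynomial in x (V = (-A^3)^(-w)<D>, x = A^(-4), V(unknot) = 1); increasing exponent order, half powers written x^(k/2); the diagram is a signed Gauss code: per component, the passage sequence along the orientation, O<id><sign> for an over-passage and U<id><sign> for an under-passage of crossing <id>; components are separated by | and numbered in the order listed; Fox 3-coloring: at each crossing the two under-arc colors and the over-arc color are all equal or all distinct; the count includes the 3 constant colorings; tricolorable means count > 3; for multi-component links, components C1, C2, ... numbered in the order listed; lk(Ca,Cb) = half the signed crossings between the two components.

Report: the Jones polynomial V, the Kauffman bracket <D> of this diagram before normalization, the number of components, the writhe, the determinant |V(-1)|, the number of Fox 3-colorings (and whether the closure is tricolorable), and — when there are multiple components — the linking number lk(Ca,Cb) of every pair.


Jones polynomial: V(x) = x^-2 - x^-1 + 1 - x + x^2
<D> = A^-8 - A^-4 + 1 - A^4 + A^8; writhe 0
components 1, writhe 0 (14 crossings)
3-colorings: 3 of 3^14, det 5 — not tricolorable
note: the span of V is 4, forcing >= 4 crossings in any diagram


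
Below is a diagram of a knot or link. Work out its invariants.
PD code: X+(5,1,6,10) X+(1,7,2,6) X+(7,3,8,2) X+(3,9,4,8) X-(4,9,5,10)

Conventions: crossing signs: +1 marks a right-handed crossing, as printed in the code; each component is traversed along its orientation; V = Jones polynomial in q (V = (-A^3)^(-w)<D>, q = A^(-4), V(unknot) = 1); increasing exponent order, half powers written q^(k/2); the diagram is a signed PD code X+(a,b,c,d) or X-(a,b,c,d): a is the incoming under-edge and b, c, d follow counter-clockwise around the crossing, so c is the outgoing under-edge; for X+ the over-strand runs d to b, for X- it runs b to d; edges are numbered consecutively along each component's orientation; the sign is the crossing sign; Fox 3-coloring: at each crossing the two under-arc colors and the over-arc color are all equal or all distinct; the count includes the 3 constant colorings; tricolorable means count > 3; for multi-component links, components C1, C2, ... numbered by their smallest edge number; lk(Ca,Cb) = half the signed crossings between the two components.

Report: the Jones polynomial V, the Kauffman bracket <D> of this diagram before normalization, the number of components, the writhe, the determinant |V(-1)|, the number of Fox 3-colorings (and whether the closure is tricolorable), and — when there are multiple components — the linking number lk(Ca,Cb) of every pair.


V(q) = q + q^3 - q^4
bracket: A^-7 - A^-3 - A^5, w = +3
1 component, writhe +3, over 5 crossings
det 3, colorings 9 of 3^5 — tricolorable
observation: |V(-1)| = 3: so tricolorable, since 3 divides 3


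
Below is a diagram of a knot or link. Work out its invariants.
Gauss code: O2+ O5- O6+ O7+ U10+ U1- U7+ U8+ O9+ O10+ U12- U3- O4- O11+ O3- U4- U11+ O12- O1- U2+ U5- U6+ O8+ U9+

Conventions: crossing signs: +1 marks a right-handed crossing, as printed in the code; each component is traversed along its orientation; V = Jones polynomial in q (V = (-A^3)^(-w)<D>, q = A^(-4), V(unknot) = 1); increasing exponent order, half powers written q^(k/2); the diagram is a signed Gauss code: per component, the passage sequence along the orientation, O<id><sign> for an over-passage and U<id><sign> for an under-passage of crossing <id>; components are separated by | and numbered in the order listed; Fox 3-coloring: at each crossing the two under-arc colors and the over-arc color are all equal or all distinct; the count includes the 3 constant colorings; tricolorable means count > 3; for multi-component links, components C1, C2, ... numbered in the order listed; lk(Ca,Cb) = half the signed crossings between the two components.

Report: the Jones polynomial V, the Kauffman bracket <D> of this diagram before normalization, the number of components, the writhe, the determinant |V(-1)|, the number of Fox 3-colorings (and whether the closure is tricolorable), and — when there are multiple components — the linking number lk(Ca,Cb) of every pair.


V = q + q^3 - q^4
<D> = -A^-10 + A^-6 + A^2 (w = +2)
1 component over 12 crossings, w = +2
9 Fox colorings among 3^12, |V(-1)| = 3: tricolorable
why: det 3 = |V(-1)|; divisible by 3, so tricolorable


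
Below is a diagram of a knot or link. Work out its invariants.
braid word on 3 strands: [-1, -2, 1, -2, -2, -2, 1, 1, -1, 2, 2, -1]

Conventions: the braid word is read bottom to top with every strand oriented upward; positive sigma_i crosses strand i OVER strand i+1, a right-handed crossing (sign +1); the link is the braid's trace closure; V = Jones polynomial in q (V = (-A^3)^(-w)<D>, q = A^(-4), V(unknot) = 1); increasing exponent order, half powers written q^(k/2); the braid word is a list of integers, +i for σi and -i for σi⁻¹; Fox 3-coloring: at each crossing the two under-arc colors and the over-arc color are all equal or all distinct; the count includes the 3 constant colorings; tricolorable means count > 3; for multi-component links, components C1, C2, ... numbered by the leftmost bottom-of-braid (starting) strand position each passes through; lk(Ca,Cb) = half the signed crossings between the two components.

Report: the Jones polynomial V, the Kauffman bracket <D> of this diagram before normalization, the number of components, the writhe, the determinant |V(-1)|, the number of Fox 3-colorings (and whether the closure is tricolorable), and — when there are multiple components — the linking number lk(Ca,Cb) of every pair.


V(q) = -q^-6 + 2q^-5 - 3q^-4 + 4q^-3 - 4q^-2 + 4q^-1 - 2 + 2q - q^2
bracket: -A^-14 + 2A^-10 - 2A^-6 + 4A^-2 - 4A^2 + 4A^6 - 3A^10 + 2A^14 - A^18, w = -2
1 component, writhe -2, over 12 crossings
det 23, colorings 3 of 3^12 — not tricolorable
observation: det 23 = |V(-1)|; not divisible by 3, so not tricolorable


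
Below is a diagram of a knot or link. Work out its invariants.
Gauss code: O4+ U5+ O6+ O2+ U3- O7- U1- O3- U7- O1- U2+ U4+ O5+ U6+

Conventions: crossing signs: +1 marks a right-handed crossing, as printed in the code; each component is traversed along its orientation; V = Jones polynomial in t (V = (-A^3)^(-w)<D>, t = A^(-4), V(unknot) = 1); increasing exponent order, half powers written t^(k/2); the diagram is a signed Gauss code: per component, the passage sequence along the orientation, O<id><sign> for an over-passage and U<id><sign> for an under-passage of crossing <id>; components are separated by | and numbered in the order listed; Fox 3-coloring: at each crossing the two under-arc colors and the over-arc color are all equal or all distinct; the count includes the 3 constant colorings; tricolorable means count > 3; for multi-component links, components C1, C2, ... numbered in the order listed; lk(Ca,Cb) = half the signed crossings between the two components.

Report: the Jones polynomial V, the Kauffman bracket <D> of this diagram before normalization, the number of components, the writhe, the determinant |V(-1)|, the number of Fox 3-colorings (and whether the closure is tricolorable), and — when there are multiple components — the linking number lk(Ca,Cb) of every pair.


Jones polynomial: V(t) = -t^-3 + t^-2 - t^-1 + 3 - t + t^2 - t^3
<D> = A^-9 - A^-5 + A^-1 - 3A^3 + A^7 - A^11 + A^15; writhe +1
components 1, writhe +1 (7 crossings)
3-colorings: 27 of 3^7, det 9 — tricolorable
note: det 9 = |V(-1)|; divisible by 3, so tricolorable


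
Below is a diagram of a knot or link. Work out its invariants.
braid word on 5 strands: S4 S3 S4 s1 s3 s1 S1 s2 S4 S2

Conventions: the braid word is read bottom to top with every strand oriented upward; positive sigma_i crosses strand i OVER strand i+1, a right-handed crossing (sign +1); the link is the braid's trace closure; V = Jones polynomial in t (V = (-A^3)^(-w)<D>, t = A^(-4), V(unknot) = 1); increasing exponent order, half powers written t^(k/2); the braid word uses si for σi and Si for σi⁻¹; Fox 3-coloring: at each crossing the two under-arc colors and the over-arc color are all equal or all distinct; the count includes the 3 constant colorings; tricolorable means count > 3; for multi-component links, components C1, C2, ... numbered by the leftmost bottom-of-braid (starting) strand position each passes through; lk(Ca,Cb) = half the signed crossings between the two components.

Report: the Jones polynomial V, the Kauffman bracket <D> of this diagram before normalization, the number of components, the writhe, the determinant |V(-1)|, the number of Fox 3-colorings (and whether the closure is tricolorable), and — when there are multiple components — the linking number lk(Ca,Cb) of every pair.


Jones polynomial: V(t) = t^-3 + t^-2 + t^-1 + 1
<D> = A^-6 + A^-2 + A^2 + A^6; writhe -2
components 3, writhe -2 (10 crossings)
linking number lk(C1,C2) = 0
lk(C1,C3): 0
lk(C2,C3) = -1
3-colorings: 9 of 3^10, det 0 — tricolorable
note: summing lk over 3 pairs gives -1


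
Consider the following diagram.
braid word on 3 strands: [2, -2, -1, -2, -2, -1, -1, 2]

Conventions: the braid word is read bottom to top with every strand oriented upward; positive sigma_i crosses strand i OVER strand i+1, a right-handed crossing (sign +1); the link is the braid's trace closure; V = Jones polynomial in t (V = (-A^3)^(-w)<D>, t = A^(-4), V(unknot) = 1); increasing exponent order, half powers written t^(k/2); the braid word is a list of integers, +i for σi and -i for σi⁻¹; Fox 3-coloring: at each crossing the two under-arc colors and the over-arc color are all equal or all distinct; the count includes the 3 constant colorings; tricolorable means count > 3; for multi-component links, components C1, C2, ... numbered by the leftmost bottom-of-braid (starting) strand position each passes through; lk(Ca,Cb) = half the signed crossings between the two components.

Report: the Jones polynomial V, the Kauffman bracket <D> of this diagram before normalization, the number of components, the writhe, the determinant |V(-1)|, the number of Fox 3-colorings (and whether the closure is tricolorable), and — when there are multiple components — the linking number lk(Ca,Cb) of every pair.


V(t) = -t^-6 + t^-5 - t^-4 + 2t^-3 - t^-2 + t^-1
bracket: A^-8 - A^-4 + 2 - A^4 + A^8 - A^12, w = -4
1 component, writhe -4, over 8 crossings
det 7, colorings 3 of 3^8 — not tricolorable
observation: V spans 5 powers of t: at least 5 crossings in any diagram
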